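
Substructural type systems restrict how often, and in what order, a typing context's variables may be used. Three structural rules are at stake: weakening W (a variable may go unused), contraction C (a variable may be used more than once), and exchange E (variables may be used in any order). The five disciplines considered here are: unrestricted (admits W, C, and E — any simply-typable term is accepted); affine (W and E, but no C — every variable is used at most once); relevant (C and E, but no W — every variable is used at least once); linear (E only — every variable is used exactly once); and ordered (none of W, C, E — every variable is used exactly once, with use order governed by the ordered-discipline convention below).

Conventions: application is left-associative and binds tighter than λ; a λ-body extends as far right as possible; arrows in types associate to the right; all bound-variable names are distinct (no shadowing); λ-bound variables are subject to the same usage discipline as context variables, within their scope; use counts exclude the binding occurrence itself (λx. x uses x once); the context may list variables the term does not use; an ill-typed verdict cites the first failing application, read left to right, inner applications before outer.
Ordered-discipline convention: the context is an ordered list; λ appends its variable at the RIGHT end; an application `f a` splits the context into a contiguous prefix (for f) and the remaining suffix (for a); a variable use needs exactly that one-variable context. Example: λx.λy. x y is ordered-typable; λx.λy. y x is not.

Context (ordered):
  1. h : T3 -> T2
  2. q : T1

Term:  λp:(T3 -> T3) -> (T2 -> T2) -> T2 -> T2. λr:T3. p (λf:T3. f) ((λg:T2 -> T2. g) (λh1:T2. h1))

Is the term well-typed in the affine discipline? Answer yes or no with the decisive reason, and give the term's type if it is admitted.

yes — h, q, p, r, f, g, h1: no repeats, contraction unneeded; term : ((T3 -> T3) -> (T2 -> T2) -> T2 -> T2) -> T3 -> T2 -> T2
counts: h ×0, q ×0, p (λ-bound) ×1, r (λ-bound) ×0, f (λ-bound) ×1, g (λ-bound) ×1, h1 (λ-bound) ×1
use order (left to right): p, f, g, h1
typing: well-typed — term : ((T3 -> T3) -> (T2 -> T2) -> T2 -> T2) -> T3 -> T2 -> T2
per-discipline verdicts: ordered ✗ · linear ✗ · affine ✓ · relevant ✗ · unrestricted ✓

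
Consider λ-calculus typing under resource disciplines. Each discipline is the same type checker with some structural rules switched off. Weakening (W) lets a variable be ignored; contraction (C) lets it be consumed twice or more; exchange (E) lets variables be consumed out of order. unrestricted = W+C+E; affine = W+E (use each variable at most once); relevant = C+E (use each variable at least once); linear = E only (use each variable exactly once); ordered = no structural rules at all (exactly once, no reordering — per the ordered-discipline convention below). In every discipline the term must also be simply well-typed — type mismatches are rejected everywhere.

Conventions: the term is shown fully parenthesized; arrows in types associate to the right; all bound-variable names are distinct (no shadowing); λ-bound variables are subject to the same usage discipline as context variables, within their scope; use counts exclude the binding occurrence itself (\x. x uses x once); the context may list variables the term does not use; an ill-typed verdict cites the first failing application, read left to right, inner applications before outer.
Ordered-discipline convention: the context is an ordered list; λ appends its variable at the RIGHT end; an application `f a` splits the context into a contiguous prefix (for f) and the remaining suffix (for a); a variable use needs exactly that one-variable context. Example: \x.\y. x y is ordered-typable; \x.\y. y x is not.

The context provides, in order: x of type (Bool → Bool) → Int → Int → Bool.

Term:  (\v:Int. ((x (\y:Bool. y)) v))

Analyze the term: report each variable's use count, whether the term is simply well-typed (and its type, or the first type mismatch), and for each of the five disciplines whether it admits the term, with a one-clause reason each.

usage: x: 1×, v [bound]: 1×, y [bound]: 1×
use order (left to right): x, y, v
typing: the term checks, with type Int → Int → Bool
ordered ✓ (x, v, y once each; derivable with no W/C/E)
linear ✓ (each of x, v, y used exactly once)
affine ✓ (x, v, y: no repeats, contraction unneeded)
relevant ✓ (none of x, v, y goes unused)
unrestricted ✓ (well-typed at Int → Int → Bool; no restrictions here)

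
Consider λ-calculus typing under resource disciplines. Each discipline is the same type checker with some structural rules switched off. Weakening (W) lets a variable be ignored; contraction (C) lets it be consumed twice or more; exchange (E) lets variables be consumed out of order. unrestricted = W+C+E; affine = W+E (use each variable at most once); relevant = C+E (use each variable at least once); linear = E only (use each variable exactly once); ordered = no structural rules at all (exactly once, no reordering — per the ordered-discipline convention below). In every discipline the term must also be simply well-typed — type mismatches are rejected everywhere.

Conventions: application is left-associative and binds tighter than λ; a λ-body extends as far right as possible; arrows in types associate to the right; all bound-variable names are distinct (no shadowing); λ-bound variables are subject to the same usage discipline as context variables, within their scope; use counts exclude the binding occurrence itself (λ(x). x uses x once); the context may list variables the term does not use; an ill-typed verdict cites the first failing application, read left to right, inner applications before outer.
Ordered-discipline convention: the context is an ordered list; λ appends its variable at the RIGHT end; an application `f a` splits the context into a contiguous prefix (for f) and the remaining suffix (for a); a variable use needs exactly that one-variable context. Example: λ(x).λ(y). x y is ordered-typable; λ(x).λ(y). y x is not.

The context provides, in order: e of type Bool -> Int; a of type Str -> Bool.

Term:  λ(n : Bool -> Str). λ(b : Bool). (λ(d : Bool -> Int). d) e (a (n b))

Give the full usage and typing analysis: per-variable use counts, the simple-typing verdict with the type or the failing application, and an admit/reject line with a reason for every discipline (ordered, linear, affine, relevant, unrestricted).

usage: e: 1×; a: 1×; n [bound]: 1×; b [bound]: 1×; d [bound]: 1×
uses in reading order: d, e, a, n, b
typing: well-typed at (Bool -> Str) -> Bool -> Int
ordered: ✓ — e, a, n, b, d once each; derivable with no W/C/E
linear: ✓ — exactly-once usage across e, a, n, b, d
affine: ✓ — none of e, a, n, b, d used more than once
relevant: ✓ — e, a, n, b, d: all used, weakening unneeded
unrestricted: ✓ — simply typable at (Bool -> Str) -> Bool -> Int; W, C, E all held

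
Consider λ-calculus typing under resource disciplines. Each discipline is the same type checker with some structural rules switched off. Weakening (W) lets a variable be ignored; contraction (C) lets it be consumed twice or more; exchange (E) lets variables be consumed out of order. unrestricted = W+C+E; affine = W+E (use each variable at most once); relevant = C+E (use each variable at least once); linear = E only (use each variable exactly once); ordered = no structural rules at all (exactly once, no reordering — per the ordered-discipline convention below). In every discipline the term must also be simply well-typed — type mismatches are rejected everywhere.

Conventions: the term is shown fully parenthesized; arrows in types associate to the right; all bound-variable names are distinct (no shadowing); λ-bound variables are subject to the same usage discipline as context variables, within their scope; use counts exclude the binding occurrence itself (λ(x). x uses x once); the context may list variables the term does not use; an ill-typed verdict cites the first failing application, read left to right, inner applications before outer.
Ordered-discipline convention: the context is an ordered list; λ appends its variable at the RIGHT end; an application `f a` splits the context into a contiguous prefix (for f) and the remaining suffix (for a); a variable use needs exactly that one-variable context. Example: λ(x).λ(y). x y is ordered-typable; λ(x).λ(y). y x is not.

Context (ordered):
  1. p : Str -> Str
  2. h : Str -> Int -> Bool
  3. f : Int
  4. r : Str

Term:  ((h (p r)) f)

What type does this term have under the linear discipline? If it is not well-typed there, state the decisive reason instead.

term : Bool
counts: p ×1, h ×1, f ×1, r ×1
use order (left to right): h, p, r, f
typing: well-typed — term : Bool
across the five disciplines: ordered ✗ · linear ✓ · affine ✓ · relevant ✓ · unrestricted ✓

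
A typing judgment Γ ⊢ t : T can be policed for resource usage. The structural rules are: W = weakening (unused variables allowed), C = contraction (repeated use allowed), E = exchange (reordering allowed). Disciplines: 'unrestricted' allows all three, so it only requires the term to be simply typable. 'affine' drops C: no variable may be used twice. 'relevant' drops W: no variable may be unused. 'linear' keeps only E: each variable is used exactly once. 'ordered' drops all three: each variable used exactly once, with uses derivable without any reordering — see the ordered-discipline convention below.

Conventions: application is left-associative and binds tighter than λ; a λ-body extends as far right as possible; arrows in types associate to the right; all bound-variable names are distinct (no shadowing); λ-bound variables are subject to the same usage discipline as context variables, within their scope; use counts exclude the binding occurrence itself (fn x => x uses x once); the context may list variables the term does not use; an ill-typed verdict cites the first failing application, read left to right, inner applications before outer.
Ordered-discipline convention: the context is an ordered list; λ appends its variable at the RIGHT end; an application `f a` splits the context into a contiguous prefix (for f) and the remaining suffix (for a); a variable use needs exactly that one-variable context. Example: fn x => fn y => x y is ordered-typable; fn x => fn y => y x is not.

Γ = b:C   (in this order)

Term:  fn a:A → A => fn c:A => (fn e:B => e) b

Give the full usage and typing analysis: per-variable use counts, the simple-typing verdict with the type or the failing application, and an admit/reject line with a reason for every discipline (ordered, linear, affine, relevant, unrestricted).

usage: b=1, a [bound]=0, c [bound]=0, e [bound]=1
order of uses: e, b
typing: ill-typed: an application expects B but receives C
ordered ✗ (fails simple typing)
linear ✗ (a type mismatch blocks all five)
affine ✗ (the type mismatch rejects it)
relevant ✗ (not simply typable)
unrestricted ✗ (fails simple typing)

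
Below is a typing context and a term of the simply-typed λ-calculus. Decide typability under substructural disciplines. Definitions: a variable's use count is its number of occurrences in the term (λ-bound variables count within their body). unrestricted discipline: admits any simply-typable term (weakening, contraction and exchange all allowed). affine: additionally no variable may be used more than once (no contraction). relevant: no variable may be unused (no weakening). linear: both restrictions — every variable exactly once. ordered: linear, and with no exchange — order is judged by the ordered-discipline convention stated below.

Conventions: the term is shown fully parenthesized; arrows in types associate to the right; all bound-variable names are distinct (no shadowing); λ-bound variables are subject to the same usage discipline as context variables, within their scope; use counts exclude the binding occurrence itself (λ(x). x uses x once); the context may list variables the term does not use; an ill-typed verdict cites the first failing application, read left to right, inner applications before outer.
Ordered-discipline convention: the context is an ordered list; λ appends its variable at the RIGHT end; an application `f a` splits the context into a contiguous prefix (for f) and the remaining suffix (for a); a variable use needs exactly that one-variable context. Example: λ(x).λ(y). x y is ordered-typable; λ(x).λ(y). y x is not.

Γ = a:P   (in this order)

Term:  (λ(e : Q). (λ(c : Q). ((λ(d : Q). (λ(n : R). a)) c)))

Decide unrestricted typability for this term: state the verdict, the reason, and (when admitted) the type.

yes — type-checks (Q -> Q -> R -> P) and nothing is barred; term : Q -> Q -> R -> P
variable uses: a ×1; e (bound) ×0; c (bound) ×1; d (bound) ×0; n (bound) ×0
use order (left to right): a, c
typing: well-typed at Q -> Q -> R -> P
across the five disciplines: ordered ✗ | linear ✗ | affine ✓ | relevant ✗ | unrestricted ✓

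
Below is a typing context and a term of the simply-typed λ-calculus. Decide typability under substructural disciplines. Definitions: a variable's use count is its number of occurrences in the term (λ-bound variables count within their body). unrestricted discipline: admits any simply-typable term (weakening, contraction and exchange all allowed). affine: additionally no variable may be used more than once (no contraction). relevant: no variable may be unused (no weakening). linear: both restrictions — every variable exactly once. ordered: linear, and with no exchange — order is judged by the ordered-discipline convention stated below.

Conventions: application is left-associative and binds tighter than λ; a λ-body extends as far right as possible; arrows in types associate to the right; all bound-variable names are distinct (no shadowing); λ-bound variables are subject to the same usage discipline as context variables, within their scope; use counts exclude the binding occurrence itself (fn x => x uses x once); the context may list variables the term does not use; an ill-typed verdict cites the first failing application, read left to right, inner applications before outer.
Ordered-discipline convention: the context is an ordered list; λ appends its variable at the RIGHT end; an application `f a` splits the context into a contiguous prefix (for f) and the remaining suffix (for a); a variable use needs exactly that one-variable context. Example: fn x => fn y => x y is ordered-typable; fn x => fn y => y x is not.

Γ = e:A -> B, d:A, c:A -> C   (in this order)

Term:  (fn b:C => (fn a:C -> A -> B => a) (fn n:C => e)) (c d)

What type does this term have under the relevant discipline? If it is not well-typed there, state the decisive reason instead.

not well-typed under relevant — b, n left unused
usage: e ×1; d ×1; c ×1; b (bound) ×0; a (bound) ×1; n (bound) ×0
use order (left to right): a, e, c, d
typing: ✓ — C -> A -> B
summary: ordered ✗ · linear ✗ · affine ✓ · relevant ✗ · unrestricted ✓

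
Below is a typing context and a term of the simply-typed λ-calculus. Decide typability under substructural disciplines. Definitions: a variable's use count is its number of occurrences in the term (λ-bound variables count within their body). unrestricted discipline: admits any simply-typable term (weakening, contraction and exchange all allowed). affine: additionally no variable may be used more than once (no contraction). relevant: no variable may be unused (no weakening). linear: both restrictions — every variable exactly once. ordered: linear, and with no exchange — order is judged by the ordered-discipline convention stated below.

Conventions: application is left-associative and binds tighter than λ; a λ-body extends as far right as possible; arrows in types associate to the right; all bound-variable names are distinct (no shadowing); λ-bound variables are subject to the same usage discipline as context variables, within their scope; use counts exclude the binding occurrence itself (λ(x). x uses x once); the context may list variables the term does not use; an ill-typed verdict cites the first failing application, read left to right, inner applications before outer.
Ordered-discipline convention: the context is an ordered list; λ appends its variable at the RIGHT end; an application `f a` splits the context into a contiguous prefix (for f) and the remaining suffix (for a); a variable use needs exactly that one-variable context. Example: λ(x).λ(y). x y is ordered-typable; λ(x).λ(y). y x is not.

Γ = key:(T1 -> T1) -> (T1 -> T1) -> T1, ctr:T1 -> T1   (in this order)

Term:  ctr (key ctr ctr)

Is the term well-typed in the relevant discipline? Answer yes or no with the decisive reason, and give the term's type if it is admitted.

yes — key, ctr: all used, weakening unneeded; term : T1
use counts: key: 1; ctr: 3
use order (left to right): ctr, key, ctr, ctr
typing: ✓ — T1
across the five disciplines: ordered ✗ · linear ✗ · affine ✗ · relevant ✓ · unrestricted ✓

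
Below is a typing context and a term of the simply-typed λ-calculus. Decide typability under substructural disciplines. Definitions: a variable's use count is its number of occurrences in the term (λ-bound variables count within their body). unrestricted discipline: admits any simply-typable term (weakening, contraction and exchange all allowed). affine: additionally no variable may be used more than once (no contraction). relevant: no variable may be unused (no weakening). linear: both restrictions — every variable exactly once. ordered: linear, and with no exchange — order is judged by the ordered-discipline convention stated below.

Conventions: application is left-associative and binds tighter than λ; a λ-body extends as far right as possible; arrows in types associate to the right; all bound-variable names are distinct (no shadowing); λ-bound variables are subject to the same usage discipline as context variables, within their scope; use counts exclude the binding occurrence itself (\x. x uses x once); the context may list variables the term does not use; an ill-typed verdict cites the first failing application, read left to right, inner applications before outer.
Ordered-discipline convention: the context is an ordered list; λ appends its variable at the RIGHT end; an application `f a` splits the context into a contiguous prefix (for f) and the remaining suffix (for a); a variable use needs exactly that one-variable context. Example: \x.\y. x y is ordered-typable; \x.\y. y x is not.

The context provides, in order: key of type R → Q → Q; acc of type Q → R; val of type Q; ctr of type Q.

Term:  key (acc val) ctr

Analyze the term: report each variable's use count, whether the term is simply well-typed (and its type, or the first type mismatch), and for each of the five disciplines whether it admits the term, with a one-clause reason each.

variable uses: key=1, acc=1, val=1, ctr=1
left-to-right use order: key, acc, val, ctr
typing: well-typed at Q
ordered ✓ (single-use (key, acc, val, ctr), ordered derivation ok)
linear ✓ (key, acc, val, ctr: one use apiece)
affine ✓ (none of key, acc, val, ctr used more than once)
relevant ✓ (key, acc, val, ctr: all used, weakening unneeded)
unrestricted ✓ (typability at Q is all that's needed)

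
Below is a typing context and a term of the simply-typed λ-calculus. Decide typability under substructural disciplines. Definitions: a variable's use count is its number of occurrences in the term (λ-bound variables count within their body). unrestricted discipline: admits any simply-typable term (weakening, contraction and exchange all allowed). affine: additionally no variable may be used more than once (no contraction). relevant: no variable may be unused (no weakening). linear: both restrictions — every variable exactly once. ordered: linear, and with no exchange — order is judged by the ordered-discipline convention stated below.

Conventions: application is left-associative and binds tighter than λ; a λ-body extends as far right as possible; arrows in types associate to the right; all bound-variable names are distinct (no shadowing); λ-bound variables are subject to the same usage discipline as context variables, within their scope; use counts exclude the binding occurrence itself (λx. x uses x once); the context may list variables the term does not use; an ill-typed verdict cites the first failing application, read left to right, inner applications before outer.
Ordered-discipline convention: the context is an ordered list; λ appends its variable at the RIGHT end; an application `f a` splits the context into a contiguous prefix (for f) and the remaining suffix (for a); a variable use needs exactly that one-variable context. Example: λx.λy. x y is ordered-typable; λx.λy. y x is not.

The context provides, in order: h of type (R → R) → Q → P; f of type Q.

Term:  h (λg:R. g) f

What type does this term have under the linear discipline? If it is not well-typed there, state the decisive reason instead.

term : P
usage: h=1, f=1, g (λ-bound)=1
uses in reading order: h, g, f
typing: well-typed at P
all disciplines: ordered ✓, linear ✓, affine ✓, relevant ✓, unrestricted ✓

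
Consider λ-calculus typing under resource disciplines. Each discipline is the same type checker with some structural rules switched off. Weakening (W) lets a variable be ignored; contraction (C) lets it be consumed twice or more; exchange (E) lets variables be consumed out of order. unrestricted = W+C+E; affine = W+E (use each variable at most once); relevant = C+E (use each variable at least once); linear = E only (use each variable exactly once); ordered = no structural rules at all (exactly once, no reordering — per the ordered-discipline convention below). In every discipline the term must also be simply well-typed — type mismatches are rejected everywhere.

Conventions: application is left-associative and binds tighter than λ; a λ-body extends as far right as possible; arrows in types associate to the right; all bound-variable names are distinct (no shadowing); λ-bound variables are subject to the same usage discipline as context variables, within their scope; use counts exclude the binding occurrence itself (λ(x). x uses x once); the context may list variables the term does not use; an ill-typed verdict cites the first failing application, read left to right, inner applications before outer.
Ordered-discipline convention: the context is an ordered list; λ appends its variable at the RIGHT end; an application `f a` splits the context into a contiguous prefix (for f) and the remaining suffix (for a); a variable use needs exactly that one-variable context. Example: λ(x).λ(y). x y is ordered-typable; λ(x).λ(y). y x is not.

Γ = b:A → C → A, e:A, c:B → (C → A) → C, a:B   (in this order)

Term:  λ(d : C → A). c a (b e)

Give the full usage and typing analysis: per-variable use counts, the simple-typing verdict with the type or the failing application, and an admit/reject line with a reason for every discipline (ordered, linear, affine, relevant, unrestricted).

use counts: b ×1; e ×1; c ×1; a ×1; d (bound) ×0
order of uses: c, a, b, e
typing: the term checks, with type (C → A) → C
ordered ✗ (d never used (weakening))
linear ✗ (d never used (weakening))
affine ✓ (no duplicate uses among b, e, c, a, d)
relevant ✗ (d never used (weakening))
unrestricted ✓ (typability at (C → A) → C is all that's needed)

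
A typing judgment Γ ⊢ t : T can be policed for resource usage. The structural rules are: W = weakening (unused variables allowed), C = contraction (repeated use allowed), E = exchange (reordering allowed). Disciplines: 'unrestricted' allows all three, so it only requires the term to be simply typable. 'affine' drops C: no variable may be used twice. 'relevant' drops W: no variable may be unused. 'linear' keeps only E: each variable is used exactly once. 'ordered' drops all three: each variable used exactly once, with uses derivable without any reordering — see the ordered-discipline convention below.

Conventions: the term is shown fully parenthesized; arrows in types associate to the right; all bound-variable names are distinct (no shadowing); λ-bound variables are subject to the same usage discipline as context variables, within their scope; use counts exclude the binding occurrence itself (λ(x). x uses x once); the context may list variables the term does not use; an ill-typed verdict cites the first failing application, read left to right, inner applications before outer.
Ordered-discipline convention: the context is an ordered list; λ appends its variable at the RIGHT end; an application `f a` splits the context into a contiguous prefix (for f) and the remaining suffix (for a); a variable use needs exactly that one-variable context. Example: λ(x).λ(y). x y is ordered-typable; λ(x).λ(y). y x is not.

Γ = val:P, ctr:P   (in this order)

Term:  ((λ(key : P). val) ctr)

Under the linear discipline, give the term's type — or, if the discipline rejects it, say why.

not well-typed under linear — key left unused
use counts: val: 1×; ctr: 1×; key (λ-bound): 0×
uses in reading order: val, ctr
typing: well-typed — term : P
summary: ordered ✗; linear ✗; affine ✓; relevant ✗; unrestricted ✓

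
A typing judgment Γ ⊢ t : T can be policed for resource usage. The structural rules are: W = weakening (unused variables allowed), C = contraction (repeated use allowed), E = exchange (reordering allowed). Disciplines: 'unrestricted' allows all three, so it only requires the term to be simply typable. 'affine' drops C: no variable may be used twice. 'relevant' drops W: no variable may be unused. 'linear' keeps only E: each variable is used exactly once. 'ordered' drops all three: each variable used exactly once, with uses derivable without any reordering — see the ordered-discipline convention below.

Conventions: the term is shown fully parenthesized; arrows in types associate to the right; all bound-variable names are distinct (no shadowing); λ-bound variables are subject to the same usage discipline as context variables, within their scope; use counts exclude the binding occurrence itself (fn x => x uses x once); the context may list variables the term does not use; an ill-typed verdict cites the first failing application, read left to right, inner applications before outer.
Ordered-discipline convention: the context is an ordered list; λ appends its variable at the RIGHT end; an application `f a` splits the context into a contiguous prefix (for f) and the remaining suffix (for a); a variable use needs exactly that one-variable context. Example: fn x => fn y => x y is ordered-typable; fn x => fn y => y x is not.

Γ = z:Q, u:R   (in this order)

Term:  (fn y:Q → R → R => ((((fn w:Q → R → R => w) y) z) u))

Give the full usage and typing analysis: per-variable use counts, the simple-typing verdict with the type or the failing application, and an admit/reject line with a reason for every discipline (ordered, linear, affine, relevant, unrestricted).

counts: z ×1, u ×1, y [bound] ×1, w [bound] ×1
use order (left to right): w, y, z, u
typing: the term checks, with type (Q → R → R) → R
ordered: ✗, needs exchange: uses follow w, y, z, u
linear: ✓, z, u, y, w: one use apiece
affine: ✓, no duplicate uses among z, u, y, w
relevant: ✓, z, u, y, w: all used, weakening unneeded
unrestricted: ✓, well-typed at (Q → R → R) → R; no restrictions here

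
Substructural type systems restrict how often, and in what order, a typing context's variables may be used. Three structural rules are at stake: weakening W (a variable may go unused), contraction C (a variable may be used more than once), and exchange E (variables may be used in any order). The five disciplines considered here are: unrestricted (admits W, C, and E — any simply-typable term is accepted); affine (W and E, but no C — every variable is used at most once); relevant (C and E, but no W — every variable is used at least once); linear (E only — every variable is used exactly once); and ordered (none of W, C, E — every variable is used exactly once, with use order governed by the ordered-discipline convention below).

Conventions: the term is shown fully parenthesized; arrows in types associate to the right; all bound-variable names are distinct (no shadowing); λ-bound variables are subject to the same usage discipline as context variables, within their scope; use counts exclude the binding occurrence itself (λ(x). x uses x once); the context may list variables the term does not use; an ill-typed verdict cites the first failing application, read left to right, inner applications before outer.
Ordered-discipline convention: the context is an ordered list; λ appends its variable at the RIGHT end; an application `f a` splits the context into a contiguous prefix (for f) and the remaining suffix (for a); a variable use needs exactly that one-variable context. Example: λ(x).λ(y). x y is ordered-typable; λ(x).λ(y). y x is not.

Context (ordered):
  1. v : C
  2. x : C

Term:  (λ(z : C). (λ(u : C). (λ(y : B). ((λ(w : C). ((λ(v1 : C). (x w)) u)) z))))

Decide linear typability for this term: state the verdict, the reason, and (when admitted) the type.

no — fails simple typing
use counts: v=0, x=1, z (bound)=1, u (bound)=1, y (bound)=0, w (bound)=1, v1 (bound)=0
uses in reading order: x, w, u, z
typing: ill-typed: non-arrow in function slot: C
across the five disciplines: ordered ✗ | linear ✗ | affine ✗ | relevant ✗ | unrestricted ✗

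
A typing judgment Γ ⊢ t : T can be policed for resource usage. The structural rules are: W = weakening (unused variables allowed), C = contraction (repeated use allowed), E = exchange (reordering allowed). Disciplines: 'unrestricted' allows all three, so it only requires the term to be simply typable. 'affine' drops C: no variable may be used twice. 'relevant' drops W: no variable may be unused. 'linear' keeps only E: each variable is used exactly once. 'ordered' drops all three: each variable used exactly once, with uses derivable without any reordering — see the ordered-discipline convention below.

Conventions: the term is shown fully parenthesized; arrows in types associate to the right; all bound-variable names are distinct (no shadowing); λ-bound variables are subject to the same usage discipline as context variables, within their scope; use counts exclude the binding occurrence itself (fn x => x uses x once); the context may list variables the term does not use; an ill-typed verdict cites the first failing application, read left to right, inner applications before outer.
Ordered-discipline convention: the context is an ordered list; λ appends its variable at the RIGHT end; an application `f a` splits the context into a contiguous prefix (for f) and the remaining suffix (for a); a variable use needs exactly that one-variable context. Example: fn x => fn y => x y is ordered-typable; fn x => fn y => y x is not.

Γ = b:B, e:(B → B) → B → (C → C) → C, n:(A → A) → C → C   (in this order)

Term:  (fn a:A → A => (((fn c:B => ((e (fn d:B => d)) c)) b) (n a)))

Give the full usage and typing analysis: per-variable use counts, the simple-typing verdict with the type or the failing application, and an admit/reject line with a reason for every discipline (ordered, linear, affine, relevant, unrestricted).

usage: b: 1; e: 1; n: 1; a (bound): 1; c (bound): 1; d (bound): 1
use order (left to right): e, d, c, b, n, a
typing: well-typed at (A → A) → C
ordered ✗ (use order e, d, c, b, n, a needs exchange)
linear ✓ (each of b, e, n, a, c, d used exactly once)
affine ✓ (at most one use each (b, e, n, a, c, d))
relevant ✓ (none of b, e, n, a, c, d goes unused)
unrestricted ✓ (typability at (A → A) → C is all that's needed)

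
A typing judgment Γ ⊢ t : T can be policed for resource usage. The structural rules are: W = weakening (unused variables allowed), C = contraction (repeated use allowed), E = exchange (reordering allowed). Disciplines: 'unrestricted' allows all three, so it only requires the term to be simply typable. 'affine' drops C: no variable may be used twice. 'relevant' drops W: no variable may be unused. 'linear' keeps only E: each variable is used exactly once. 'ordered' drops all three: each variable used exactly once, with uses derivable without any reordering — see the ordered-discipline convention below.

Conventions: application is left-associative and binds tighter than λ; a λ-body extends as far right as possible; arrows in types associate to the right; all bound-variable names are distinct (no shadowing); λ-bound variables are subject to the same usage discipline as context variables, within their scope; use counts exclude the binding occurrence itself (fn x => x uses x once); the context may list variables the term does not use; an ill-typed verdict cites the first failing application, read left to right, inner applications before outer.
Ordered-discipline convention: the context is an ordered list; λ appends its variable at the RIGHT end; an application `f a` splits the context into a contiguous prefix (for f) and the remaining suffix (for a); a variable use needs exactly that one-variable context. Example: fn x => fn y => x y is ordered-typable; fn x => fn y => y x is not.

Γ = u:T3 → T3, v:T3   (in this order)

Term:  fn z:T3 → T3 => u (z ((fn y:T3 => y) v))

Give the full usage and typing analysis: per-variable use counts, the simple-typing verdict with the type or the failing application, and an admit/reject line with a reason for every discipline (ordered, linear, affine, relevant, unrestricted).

variable uses: u ×1, v ×1, z (λ-bound) ×1, y (λ-bound) ×1
use order (left to right): u, z, y, v
typing: well-typed — term : (T3 → T3) → T3
ordered: ✗, needs exchange: uses follow u, z, y, v
linear: ✓, u, v, z, y: one use apiece
affine: ✓, at most one use each (u, v, z, y)
relevant: ✓, none of u, v, z, y goes unused
unrestricted: ✓, type-checks ((T3 → T3) → T3) and nothing is barred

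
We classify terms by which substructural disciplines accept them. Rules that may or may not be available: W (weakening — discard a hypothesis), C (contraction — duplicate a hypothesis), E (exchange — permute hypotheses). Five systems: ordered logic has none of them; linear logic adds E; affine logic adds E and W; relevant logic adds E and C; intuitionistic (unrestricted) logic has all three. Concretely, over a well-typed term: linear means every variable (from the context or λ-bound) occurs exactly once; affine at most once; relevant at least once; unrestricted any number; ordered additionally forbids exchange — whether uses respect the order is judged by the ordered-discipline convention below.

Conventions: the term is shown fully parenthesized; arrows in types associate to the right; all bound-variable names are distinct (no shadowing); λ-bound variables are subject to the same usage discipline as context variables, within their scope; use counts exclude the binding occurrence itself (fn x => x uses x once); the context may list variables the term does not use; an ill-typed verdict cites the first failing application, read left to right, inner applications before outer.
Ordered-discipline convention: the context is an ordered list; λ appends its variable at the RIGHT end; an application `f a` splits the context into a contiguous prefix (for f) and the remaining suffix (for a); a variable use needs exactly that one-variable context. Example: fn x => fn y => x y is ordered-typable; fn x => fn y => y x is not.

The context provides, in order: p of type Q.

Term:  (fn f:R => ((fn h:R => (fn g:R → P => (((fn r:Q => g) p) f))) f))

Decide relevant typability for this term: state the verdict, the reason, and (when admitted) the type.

no — unused: h, r — weakening required
counts: p: 1, f [bound]: 2, h [bound]: 0, g [bound]: 1, r [bound]: 0
order of uses: g, p, f, f
typing: well-typed — term : R → (R → P) → P
summary: ordered ✗ · linear ✗ · affine ✗ · relevant ✗ · unrestricted ✓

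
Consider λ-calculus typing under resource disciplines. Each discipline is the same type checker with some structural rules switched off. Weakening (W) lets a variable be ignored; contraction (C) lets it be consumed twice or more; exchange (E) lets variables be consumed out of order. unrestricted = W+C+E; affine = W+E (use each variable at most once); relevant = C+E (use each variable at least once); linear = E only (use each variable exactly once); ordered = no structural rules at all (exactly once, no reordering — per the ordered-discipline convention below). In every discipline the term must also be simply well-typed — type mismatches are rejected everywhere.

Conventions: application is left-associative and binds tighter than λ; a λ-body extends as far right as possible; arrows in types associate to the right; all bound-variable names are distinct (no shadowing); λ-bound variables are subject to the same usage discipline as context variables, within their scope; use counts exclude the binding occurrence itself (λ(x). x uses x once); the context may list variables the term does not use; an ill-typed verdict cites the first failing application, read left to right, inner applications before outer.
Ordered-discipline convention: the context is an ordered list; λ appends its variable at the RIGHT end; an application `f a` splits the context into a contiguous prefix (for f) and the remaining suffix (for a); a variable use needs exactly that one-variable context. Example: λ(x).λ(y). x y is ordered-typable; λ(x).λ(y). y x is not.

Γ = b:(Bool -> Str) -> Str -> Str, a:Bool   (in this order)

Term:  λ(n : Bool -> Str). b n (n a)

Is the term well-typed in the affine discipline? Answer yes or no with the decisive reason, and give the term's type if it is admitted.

no — n ×2 used more than once (contraction)
variable uses: b=1; a=1; n (λ-bound)=2
order of uses: b, n, n, a
typing: ✓ — (Bool -> Str) -> Str
all disciplines: ordered ✗ · linear ✗ · affine ✗ · relevant ✓ · unrestricted ✓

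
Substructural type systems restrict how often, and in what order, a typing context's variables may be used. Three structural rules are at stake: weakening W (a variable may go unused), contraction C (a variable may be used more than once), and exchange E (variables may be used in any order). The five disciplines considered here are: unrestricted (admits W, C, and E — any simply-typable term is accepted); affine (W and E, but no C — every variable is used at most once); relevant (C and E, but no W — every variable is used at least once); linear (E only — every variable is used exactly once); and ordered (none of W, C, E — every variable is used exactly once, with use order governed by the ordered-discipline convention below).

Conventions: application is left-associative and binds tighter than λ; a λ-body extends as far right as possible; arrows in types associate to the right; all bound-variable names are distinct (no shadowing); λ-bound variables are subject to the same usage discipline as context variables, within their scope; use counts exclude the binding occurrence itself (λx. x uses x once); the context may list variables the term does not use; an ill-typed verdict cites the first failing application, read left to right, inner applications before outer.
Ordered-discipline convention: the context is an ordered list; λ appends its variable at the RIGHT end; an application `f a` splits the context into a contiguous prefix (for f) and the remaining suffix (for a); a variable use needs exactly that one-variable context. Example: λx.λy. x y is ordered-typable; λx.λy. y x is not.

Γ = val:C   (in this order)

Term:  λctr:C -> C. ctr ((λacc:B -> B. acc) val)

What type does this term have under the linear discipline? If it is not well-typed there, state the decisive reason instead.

not well-typed under linear — fails simple typing
use counts: val: 1; ctr (λ-bound): 1; acc (λ-bound): 1
uses in reading order: ctr, acc, val
typing: ill-typed: an application expects B -> B but receives C
across the five disciplines: ordered ✗, linear ✗, affine ✗, relevant ✗, unrestricted ✗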